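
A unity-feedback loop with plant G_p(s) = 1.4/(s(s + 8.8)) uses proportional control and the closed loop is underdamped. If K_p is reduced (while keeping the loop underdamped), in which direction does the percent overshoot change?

ζ = 8.8/(2√(1.4K_p)) rises as K_p falls; higher damping means less overshoot.

decrease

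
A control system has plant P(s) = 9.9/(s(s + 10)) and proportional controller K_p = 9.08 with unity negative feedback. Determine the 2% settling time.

T_s ≈ 0.8 s

From 1 + K_pP(s) = 0: s² + 10s + 89.89 = 0 ⇒ ω_n = 9.481, ζ = 0.5274.
2% settling time T_s ≈ 4/(ζω_n) = 4/5 = 0.8 s.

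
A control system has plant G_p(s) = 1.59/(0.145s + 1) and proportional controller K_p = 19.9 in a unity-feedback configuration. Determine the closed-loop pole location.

Closed loop: T(s) = K_p·G_p/(1+K_p·G_p) = 31.64/(0.145s + 1 + 31.64), with pole at s = −(1 + 31.64)/0.145 = −225.1.

s = -225.1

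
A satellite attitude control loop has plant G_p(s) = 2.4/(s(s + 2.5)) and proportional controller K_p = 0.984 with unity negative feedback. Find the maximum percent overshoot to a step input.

The closed-loop denominator s² + 2.5s + 2.362 gives ω_n = √2.362 = 1.537 and ζ = 2.5/(2ω_n) = 0.8134.
%OS = 100·exp(−πζ/√(1−ζ²)) = 100·exp(−π·0.8134/√0.3384) = 1.24%.

1.24%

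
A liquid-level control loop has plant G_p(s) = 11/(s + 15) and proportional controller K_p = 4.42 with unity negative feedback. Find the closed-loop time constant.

τ = 0.0157 s

Closed-loop transfer function: T(s) = K_p·G_p(s)/(1 + K_p·G_p(s)) = 48.62/(s + 15 + 48.62) = 48.62/(s + 63.62).
Time constant τ = 1/63.62 = 0.0157 s.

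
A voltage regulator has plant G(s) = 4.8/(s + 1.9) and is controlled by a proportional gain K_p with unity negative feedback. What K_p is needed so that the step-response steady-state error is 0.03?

K_p = 12.8

For a type-0 loop with proportional control, e_ss = 1/(1 + K_p·G(0)).
G(0) = 2.526. Require 1/(1 + K_p·2.526) = 0.03, so 1 + 2.526·K_p = 33.33.
K_p = (33.33 − 1)/2.526 = 12.8.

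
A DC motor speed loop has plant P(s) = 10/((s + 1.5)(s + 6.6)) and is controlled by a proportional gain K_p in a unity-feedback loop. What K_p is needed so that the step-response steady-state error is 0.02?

The loop is type 0, so e_ss(step) = 1/(1 + K_pos) with K_pos = K_p·P(0).
P(0) = 1.01. Require 1/(1 + K_p·1.01) = 0.02, so 1 + 1.01·K_p = 50.
K_p = (50 − 1)/1.01 = 48.5.

K_p = 48.5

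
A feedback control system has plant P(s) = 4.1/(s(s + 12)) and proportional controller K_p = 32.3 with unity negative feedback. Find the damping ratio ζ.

The closed-loop denominator is s(s+12) + 32.3·4.1 = s² + 12s + 132.4.
Matching s² + 2ζω_n s + ω_n²: ω_n = √132.4 = 11.51 rad/s and 2ζω_n = 12, so ζ = 12/(2·11.51) = 0.521.

ζ = 0.521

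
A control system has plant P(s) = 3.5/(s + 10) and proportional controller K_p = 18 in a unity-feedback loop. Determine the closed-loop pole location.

s = -73

Closed-loop transfer function: T(s) = K_p·P(s)/(1 + K_p·P(s)) = 63/(s + 10 + 63) = 63/(s + 73).
The closed-loop pole is at s = −73.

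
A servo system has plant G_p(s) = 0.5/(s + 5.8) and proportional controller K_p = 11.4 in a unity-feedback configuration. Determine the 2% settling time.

Closed-loop transfer function: T(s) = K_p·G_p(s)/(1 + K_p·G_p(s)) = 5.7/(s + 5.8 + 5.7) = 5.7/(s + 11.5).
Time constant τ = 1/11.5 = 0.08696 s, so the 2% settling time is about 4τ = 0.348 s.

T_s ≈ 0.348 s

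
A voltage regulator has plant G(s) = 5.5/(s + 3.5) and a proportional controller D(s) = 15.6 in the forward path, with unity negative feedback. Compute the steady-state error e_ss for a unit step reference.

The loop is type 0. Static position error constant K_pos = D(0)·G(0) = 15.6·1.571 = 24.51.
Steady-state error to a unit step: e_ss = 1/(1+K_pos) = 1/25.51 = 0.0392.

0.0392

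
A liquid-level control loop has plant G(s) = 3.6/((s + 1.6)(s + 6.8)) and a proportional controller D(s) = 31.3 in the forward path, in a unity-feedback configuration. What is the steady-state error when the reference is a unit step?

0.0881

The loop is type 0. Static position error constant K_pos = D(0)·G(0) = 31.3·0.3309 = 10.36.
Steady-state error to a unit step: e_ss = 1/(1+K_pos) = 1/11.36 = 0.0881.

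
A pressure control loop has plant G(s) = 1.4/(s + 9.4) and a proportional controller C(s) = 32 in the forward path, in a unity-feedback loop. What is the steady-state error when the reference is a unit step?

0.173

The loop is type 0. Static position error constant K_pos = C(0)·G(0) = 32·0.1489 = 4.766.
Steady-state error to a unit step: e_ss = 1/(1+K_pos) = 1/5.766 = 0.173.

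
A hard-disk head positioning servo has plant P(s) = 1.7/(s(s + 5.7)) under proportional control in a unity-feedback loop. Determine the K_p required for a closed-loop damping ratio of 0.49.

K_p = 19.9

Closed-loop characteristic equation: s² + 5.7s + K_p·1.7 = 0.
So ω_n = √(1.7K_p) and 2ζω_n = 5.7, giving ζ = 5.7/(2√(1.7K_p)).
Setting ζ = 0.49: √(1.7K_p) = 5.7/(2·0.49) = 5.816, so K_p = 33.83/1.7 = 19.9.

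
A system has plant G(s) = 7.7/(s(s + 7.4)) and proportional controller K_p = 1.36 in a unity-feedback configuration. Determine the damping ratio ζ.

With unity feedback the closed-loop characteristic equation is s² + 7.4s + 1.36·7.7 = s² + 7.4s + 10.47 = 0.
Matching s² + 2ζω_n s + ω_n²: ω_n = √10.47 = 3.236 rad/s and 2ζω_n = 7.4, so ζ = 7.4/(2·3.236) = 1.14.

ζ = 1.14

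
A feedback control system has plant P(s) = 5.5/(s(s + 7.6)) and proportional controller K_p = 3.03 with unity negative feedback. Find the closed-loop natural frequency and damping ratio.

1 + K_p·P(s) = 0 gives s² + 7.6s + 16.66 = 0.
So ω_n² = 16.66 ⇒ ω_n = 4.082 rad/s, and ζ = 7.6/(2ω_n) = 0.931.

ω_n = 4.08 rad/s, ζ = 0.931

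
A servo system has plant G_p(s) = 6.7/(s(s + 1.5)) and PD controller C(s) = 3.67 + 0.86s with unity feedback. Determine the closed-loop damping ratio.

ζ = 0.732

Forward path: (3.67 + 0.86s)·6.7/(s(s+1.5)). The closed-loop characteristic equation is s² + (1.5 + 6.7·0.86)s + 6.7·3.67 = 0.
That is s² + 7.262s + 24.59 = 0, so ω_n = 4.959 rad/s and ζ = 7.262/(2·4.959) = 0.7322.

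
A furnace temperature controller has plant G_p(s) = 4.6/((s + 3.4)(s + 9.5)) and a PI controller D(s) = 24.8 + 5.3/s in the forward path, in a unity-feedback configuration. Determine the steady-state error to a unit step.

The open loop D(s)G_p(s) has a pole at the origin (type 1), so the static position error constant is infinite and e_ss = 1/(1+∞) = 0.

0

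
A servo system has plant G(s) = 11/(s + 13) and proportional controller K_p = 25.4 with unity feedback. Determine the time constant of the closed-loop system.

Closed-loop transfer function: T(s) = K_p·G(s)/(1 + K_p·G(s)) = 279.4/(s + 13 + 279.4) = 279.4/(s + 292.4).
Time constant τ = 1/292.4 = 0.00342 s.

τ = 0.00342 s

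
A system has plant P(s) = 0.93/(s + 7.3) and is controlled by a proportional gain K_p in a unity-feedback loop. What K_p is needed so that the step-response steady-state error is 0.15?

For a type-0 loop with proportional control, e_ss = 1/(1 + K_p·P(0)).
P(0) = 0.1274. Require 1/(1 + K_p·0.1274) = 0.15, so 1 + 0.1274·K_p = 6.667.
K_p = (6.667 − 1)/0.1274 = 44.5.

K_p = 44.5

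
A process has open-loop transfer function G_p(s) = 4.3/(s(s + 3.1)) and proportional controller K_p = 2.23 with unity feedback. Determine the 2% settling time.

T_s ≈ 2.58 s

Closed-loop characteristic equation: s² + 3.1s + 9.589 = 0, so ω_n = 3.097 rad/s and ζ = 3.1/(2·3.097) = 0.5005.
2% settling time T_s ≈ 4/(ζω_n) = 4/1.55 = 2.58 s.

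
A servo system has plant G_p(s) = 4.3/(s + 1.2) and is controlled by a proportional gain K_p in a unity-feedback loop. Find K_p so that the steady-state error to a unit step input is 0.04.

K_p = 6.7

Steady-state error for a unit step on this type-0 loop is 1/(1 + K_p·G_p(0)).
G_p(0) = 3.583. Require 1/(1 + K_p·3.583) = 0.04, so 1 + 3.583·K_p = 25.
K_p = (25 − 1)/3.583 = 6.7.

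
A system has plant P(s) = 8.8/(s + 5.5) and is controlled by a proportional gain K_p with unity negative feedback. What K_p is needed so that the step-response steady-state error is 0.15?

K_p = 3.54

The loop is type 0, so e_ss(step) = 1/(1 + K_pos) with K_pos = K_p·P(0).
P(0) = 1.6. Require 1/(1 + K_p·1.6) = 0.15, so 1 + 1.6·K_p = 6.667.
K_p = (6.667 − 1)/1.6 = 3.54.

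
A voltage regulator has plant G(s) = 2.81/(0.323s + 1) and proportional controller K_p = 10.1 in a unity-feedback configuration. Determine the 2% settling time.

Closed loop: T(s) = K_p·G/(1+K_p·G) = 28.38/(0.323s + 1 + 28.38), with pole at s = −(1 + 28.38)/0.323 = −90.96.
τ = 1/90.96 = 0.01099 s, so 2% settling time ≈ 4τ = 0.044 s.

T_s ≈ 0.044 s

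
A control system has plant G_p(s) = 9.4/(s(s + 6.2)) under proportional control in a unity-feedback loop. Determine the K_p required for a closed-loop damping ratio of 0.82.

K_p = 1.52

Closed-loop characteristic equation: s² + 6.2s + K_p·9.4 = 0.
So ω_n = √(9.4K_p) and 2ζω_n = 6.2, giving ζ = 6.2/(2√(9.4K_p)).
Setting ζ = 0.82: √(9.4K_p) = 6.2/(2·0.82) = 3.78, so K_p = 14.29/9.4 = 1.52.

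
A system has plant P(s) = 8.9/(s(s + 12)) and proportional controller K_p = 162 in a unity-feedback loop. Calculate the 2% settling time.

T_s ≈ 0.667 s

The closed-loop denominator s² + 12s + 1442 gives ω_n = √1442 = 37.97 and ζ = 12/(2ω_n) = 0.158.
2% settling time T_s ≈ 4/(ζω_n) = 4/6 = 0.667 s.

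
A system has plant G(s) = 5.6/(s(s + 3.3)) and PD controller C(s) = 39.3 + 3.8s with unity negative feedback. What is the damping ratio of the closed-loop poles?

Forward path: (39.3 + 3.8s)·5.6/(s(s+3.3)). The closed-loop characteristic equation is s² + (3.3 + 5.6·3.8)s + 5.6·39.3 = 0.
That is s² + 24.58s + 220.1 = 0, so ω_n = 14.84 rad/s and ζ = 24.58/(2·14.84) = 0.8284.

ζ = 0.828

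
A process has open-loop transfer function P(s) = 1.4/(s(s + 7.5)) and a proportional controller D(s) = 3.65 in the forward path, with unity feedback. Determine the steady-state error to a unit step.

0

The open loop D(s)P(s) has a pole at the origin (type 1), so the static position error constant is infinite and e_ss = 1/(1+∞) = 0.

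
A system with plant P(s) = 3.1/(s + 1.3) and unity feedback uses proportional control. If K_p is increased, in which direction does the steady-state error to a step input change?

The position error constant K_pos = K_p·P(0) grows with K_p, and e_ss = 1/(1+K_pos) falls.

decrease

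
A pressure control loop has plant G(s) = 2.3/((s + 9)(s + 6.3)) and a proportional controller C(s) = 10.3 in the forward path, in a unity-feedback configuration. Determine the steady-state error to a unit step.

0.705

The loop is type 0. Static position error constant K_pos = C(0)·G(0) = 10.3·0.04056 = 0.4178.
Steady-state error to a unit step: e_ss = 1/(1+K_pos) = 1/1.418 = 0.705.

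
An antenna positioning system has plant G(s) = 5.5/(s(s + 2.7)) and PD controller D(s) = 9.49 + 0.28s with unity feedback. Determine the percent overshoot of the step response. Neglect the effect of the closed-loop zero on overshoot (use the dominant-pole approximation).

Forward path: (9.49 + 0.28s)·5.5/(s(s+2.7)). The closed-loop characteristic equation is s² + (2.7 + 5.5·0.28)s + 5.5·9.49 = 0.
That is s² + 4.24s + 52.2 = 0, so ω_n = 7.225 rad/s and ζ = 4.24/(2·7.225) = 0.2934.
%OS = 100·exp(−πζ/√(1−ζ²)) = 38.1%.

38.1%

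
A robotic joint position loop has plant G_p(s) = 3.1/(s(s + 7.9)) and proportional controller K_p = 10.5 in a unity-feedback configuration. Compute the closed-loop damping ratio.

With unity feedback the closed-loop characteristic equation is s² + 7.9s + 10.5·3.1 = s² + 7.9s + 32.55 = 0.
Matching s² + 2ζω_n s + ω_n²: ω_n = √32.55 = 5.705 rad/s and 2ζω_n = 7.9, so ζ = 7.9/(2·5.705) = 0.692.

ζ = 0.692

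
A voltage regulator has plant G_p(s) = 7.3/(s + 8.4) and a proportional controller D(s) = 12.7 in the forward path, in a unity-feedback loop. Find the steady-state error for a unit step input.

The loop is type 0. Static position error constant K_pos = D(0)·G_p(0) = 12.7·0.869 = 11.04.
Steady-state error to a unit step: e_ss = 1/(1+K_pos) = 1/12.04 = 0.0831.

0.0831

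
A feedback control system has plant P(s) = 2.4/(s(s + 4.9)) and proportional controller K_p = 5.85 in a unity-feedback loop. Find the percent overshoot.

6.62%

Closed-loop characteristic equation: s² + 4.9s + 14.04 = 0, so ω_n = 3.747 rad/s and ζ = 4.9/(2·3.747) = 0.6539.
%OS = 100·exp(−πζ/√(1−ζ²)) = 100·exp(−π·0.6539/√0.5725) = 6.62%.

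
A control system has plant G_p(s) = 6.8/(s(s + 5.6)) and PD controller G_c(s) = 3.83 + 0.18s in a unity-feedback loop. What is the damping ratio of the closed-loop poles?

ζ = 0.669

Forward path: (3.83 + 0.18s)·6.8/(s(s+5.6)). The closed-loop characteristic equation is s² + (5.6 + 6.8·0.18)s + 6.8·3.83 = 0.
That is s² + 6.824s + 26.04 = 0, so ω_n = 5.103 rad/s and ζ = 6.824/(2·5.103) = 0.6686.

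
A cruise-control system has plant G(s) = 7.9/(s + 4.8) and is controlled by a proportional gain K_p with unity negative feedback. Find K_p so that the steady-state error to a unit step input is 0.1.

K_p = 5.47

For a type-0 loop with proportional control, e_ss = 1/(1 + K_p·G(0)).
G(0) = 1.646. Require 1/(1 + K_p·1.646) = 0.1, so 1 + 1.646·K_p = 10.
K_p = (10 − 1)/1.646 = 5.47.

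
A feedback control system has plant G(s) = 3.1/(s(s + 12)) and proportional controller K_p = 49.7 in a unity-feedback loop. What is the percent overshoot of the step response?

Closed-loop characteristic equation: s² + 12s + 154.1 = 0, so ω_n = 12.41 rad/s and ζ = 12/(2·12.41) = 0.4834.
%OS = 100·exp(−πζ/√(1−ζ²)) = 100·exp(−π·0.4834/√0.7663) = 17.6%.

17.6%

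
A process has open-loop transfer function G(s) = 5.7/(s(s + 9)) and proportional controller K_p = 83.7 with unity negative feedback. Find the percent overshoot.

The closed-loop denominator s² + 9s + 477.1 gives ω_n = √477.1 = 21.84 and ζ = 9/(2ω_n) = 0.206.
%OS = 100·exp(−πζ/√(1−ζ²)) = 100·exp(−π·0.206/√0.9576) = 51.6%.

51.6%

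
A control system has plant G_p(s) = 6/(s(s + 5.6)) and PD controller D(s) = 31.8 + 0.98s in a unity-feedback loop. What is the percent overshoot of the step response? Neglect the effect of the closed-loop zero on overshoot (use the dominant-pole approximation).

23.8%

Forward path: (31.8 + 0.98s)·6/(s(s+5.6)). The closed-loop characteristic equation is s² + (5.6 + 6·0.98)s + 6·31.8 = 0.
That is s² + 11.48s + 190.8 = 0, so ω_n = 13.81 rad/s and ζ = 11.48/(2·13.81) = 0.4155.
%OS = 100·exp(−πζ/√(1−ζ²)) = 23.8%.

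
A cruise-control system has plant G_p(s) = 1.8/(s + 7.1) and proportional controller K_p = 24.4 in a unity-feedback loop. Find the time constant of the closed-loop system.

Closed-loop transfer function: T(s) = K_p·G_p(s)/(1 + K_p·G_p(s)) = 43.92/(s + 7.1 + 43.92) = 43.92/(s + 51.02).
Time constant τ = 1/51.02 = 0.0196 s.

τ = 0.0196 s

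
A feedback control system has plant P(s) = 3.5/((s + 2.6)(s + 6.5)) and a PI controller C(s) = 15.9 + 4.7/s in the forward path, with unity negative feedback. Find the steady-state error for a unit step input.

The open loop C(s)P(s) has a pole at the origin (type 1), so the static position error constant is infinite and e_ss = 1/(1+∞) = 0.

0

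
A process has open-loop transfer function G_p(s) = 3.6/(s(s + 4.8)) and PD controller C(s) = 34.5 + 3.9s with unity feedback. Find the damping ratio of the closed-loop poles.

Forward path: (34.5 + 3.9s)·3.6/(s(s+4.8)). The closed-loop characteristic equation is s² + (4.8 + 3.6·3.9)s + 3.6·34.5 = 0.
That is s² + 18.84s + 124.2 = 0, so ω_n = 11.14 rad/s and ζ = 18.84/(2·11.14) = 0.8453.

ζ = 0.845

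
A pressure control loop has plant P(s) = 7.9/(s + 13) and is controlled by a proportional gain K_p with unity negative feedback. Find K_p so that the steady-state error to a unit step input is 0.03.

For a type-0 loop with proportional control, e_ss = 1/(1 + K_p·P(0)).
P(0) = 0.6077. Require 1/(1 + K_p·0.6077) = 0.03, so 1 + 0.6077·K_p = 33.33.
K_p = (33.33 − 1)/0.6077 = 53.2.

K_p = 53.2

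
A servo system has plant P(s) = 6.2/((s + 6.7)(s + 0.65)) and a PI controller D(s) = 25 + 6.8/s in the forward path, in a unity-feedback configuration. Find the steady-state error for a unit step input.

0

The open loop D(s)P(s) has a pole at the origin (type 1), so the static position error constant is infinite and e_ss = 1/(1+∞) = 0.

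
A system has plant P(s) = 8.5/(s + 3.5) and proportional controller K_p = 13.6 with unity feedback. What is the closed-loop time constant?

Closed-loop transfer function: T(s) = K_p·P(s)/(1 + K_p·P(s)) = 115.6/(s + 3.5 + 115.6) = 115.6/(s + 119.1).
Time constant τ = 1/119.1 = 0.0084 s.

τ = 0.0084 s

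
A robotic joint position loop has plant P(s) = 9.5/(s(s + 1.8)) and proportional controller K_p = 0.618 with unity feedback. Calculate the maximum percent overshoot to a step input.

Closed-loop characteristic equation: s² + 1.8s + 5.871 = 0, so ω_n = 2.423 rad/s and ζ = 1.8/(2·2.423) = 0.3714.
%OS = 100·exp(−πζ/√(1−ζ²)) = 100·exp(−π·0.3714/√0.862) = 28.5%.

28.5%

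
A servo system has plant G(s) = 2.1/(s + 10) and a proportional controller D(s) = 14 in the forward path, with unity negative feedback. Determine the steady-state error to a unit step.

The loop is type 0. Static position error constant K_pos = D(0)·G(0) = 14·0.21 = 2.94.
Steady-state error to a unit step: e_ss = 1/(1+K_pos) = 1/3.94 = 0.254.

0.254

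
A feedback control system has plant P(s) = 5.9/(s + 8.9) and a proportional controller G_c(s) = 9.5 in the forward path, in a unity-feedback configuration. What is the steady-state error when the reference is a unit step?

0.137

The loop is type 0. Static position error constant K_pos = G_c(0)·P(0) = 9.5·0.6629 = 6.298.
Steady-state error to a unit step: e_ss = 1/(1+K_pos) = 1/7.298 = 0.137.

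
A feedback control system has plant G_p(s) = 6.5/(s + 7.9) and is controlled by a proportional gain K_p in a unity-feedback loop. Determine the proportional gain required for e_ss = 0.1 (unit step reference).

K_p = 10.9

The loop is type 0, so e_ss(step) = 1/(1 + K_pos) with K_pos = K_p·G_p(0).
G_p(0) = 0.8228. Require 1/(1 + K_p·0.8228) = 0.1, so 1 + 0.8228·K_p = 10.
K_p = (10 − 1)/0.8228 = 10.9.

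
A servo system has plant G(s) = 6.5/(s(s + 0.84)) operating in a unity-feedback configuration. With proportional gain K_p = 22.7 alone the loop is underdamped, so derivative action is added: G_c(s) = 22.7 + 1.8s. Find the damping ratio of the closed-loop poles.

ζ = 0.516

Forward path: (22.7 + 1.8s)·6.5/(s(s+0.84)). The closed-loop characteristic equation is s² + (0.84 + 6.5·1.8)s + 6.5·22.7 = 0.
That is s² + 12.54s + 147.5 = 0, so ω_n = 12.15 rad/s and ζ = 12.54/(2·12.15) = 0.5162.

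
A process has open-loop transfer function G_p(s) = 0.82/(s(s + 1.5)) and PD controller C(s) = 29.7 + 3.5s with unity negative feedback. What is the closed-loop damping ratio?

ζ = 0.443

Forward path: (29.7 + 3.5s)·0.82/(s(s+1.5)). The closed-loop characteristic equation is s² + (1.5 + 0.82·3.5)s + 0.82·29.7 = 0.
That is s² + 4.37s + 24.35 = 0, so ω_n = 4.935 rad/s and ζ = 4.37/(2·4.935) = 0.4428.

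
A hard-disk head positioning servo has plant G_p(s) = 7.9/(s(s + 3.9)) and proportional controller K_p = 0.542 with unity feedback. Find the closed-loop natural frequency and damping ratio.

ω_n = 2.07 rad/s, ζ = 0.942

With unity feedback the closed-loop characteristic equation is s² + 3.9s + 0.542·7.9 = s² + 3.9s + 4.282 = 0.
Matching s² + 2ζω_n s + ω_n²: ω_n = √4.282 = 2.069 rad/s and 2ζω_n = 3.9, so ζ = 3.9/(2·2.069) = 0.942.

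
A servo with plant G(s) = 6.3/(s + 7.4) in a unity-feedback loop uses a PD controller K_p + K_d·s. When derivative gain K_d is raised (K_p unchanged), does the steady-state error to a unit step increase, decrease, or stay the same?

unchanged

K_d affects only the transient (the s-coefficient); the DC loop gain, and hence e_ss, depends only on K_p.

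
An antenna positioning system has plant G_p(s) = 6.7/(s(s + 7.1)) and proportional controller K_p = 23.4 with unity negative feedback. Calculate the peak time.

The closed-loop denominator s² + 7.1s + 156.8 gives ω_n = √156.8 = 12.52 and ζ = 7.1/(2ω_n) = 0.2835.
Damped frequency ω_d = ω_n√(1−ζ²) = 12.01 rad/s, so peak time T_p = π/ω_d = 0.262 s.

T_p = 0.262 s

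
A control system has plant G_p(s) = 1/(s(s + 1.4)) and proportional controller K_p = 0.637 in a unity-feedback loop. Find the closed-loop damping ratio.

ζ = 0.877

1 + K_p·G_p(s) = 0 gives s² + 1.4s + 0.637 = 0.
Matching s² + 2ζω_n s + ω_n²: ω_n = √0.637 = 0.7981 rad/s and 2ζω_n = 1.4, so ζ = 1.4/(2·0.7981) = 0.877.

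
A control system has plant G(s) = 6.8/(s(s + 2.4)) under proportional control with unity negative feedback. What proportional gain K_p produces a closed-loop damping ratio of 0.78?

Closed-loop characteristic equation: s² + 2.4s + K_p·6.8 = 0.
So ω_n = √(6.8K_p) and 2ζω_n = 2.4, giving ζ = 2.4/(2√(6.8K_p)).
Setting ζ = 0.78: √(6.8K_p) = 2.4/(2·0.78) = 1.538, so K_p = 2.367/6.8 = 0.348.

K_p = 0.348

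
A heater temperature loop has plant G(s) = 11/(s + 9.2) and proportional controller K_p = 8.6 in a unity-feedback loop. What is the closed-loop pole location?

s = -103.8

Closed-loop transfer function: T(s) = K_p·G(s)/(1 + K_p·G(s)) = 94.6/(s + 9.2 + 94.6) = 94.6/(s + 103.8).
The closed-loop pole is at s = −103.8.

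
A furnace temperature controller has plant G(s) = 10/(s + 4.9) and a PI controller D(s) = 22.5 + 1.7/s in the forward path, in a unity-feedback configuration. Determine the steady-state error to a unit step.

0

The open loop D(s)G(s) has a pole at the origin (type 1), so the static position error constant is infinite and e_ss = 1/(1+∞) = 0.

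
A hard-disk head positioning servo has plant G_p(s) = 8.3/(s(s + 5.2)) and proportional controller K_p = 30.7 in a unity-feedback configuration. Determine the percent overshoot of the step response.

Closed-loop characteristic equation: s² + 5.2s + 254.8 = 0, so ω_n = 15.96 rad/s and ζ = 5.2/(2·15.96) = 0.1629.
%OS = 100·exp(−πζ/√(1−ζ²)) = 100·exp(−π·0.1629/√0.9735) = 59.5%.

59.5%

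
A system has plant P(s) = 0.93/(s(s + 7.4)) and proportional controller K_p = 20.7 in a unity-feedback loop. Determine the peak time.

T_p = 1.33 s

The closed-loop denominator s² + 7.4s + 19.25 gives ω_n = √19.25 = 4.388 and ζ = 7.4/(2ω_n) = 0.8433.
Damped frequency ω_d = ω_n√(1−ζ²) = 2.358 rad/s, so peak time T_p = π/ω_d = 1.33 s.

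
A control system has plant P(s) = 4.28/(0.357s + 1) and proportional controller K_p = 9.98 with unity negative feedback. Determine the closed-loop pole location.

Closed loop: T(s) = K_p·P/(1+K_p·P) = 42.71/(0.357s + 1 + 42.71), with pole at s = −(1 + 42.71)/0.357 = −122.4.

s = -122.4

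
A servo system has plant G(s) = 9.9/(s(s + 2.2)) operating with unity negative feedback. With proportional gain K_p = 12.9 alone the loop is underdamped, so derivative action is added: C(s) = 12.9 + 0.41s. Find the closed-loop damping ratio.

Forward path: (12.9 + 0.41s)·9.9/(s(s+2.2)). The closed-loop characteristic equation is s² + (2.2 + 9.9·0.41)s + 9.9·12.9 = 0.
That is s² + 6.259s + 127.7 = 0, so ω_n = 11.3 rad/s and ζ = 6.259/(2·11.3) = 0.2769.

ζ = 0.277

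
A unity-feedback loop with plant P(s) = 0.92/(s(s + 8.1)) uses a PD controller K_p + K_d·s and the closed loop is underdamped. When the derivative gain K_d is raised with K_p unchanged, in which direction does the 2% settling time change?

decrease

Characteristic equation s² + (8.1 + 0.92K_d)s + 0.92K_p = 0: raising K_d increases ζω_n = (8.1+0.92K_d)/2 while the loop stays underdamped, so T_s ≈ 4/(ζω_n) decreases.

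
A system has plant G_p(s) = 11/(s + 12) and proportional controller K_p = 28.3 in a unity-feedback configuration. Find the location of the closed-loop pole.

Closed-loop transfer function: T(s) = K_p·G_p(s)/(1 + K_p·G_p(s)) = 311.3/(s + 12 + 311.3) = 311.3/(s + 323.3).
The closed-loop pole is at s = −323.3.

s = -323.3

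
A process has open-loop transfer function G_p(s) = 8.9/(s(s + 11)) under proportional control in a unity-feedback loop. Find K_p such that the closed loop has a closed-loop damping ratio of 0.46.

K_p = 16.1

Closed-loop characteristic equation: s² + 11s + K_p·8.9 = 0.
So ω_n = √(8.9K_p) and 2ζω_n = 11, giving ζ = 11/(2√(8.9K_p)).
Setting ζ = 0.46: √(8.9K_p) = 11/(2·0.46) = 11.96, so K_p = 143/8.9 = 16.1.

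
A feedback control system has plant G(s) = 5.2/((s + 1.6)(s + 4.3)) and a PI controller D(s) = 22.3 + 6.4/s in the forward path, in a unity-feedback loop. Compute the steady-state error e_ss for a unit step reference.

0

The open loop D(s)G(s) has a pole at the origin (type 1), so the static position error constant is infinite and e_ss = 1/(1+∞) = 0.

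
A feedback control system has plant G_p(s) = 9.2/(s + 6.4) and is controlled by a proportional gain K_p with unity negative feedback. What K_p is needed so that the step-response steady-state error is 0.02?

K_p = 34.1

Steady-state error for a unit step on this type-0 loop is 1/(1 + K_p·G_p(0)).
G_p(0) = 1.437. Require 1/(1 + K_p·1.437) = 0.02, so 1 + 1.437·K_p = 50.
K_p = (50 − 1)/1.437 = 34.1.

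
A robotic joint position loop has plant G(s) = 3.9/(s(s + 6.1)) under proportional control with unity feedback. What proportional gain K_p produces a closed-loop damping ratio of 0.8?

K_p = 3.73

Closed-loop characteristic equation: s² + 6.1s + K_p·3.9 = 0.
So ω_n = √(3.9K_p) and 2ζω_n = 6.1, giving ζ = 6.1/(2√(3.9K_p)).
Setting ζ = 0.8: √(3.9K_p) = 6.1/(2·0.8) = 3.812, so K_p = 14.54/3.9 = 3.73.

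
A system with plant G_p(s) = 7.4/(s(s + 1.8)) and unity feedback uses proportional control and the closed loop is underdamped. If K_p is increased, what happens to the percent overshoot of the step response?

Characteristic equation s² + 1.8s + K_p·7.4 = 0: raising K_p raises ω_n while 2ζω_n = 1.8 is fixed, so ζ falls and overshoot grows.

increase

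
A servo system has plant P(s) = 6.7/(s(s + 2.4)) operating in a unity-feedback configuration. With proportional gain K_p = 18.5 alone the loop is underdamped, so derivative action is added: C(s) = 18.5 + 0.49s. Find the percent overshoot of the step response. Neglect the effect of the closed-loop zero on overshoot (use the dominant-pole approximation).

43.6%

Forward path: (18.5 + 0.49s)·6.7/(s(s+2.4)). The closed-loop characteristic equation is s² + (2.4 + 6.7·0.49)s + 6.7·18.5 = 0.
That is s² + 5.683s + 124 = 0, so ω_n = 11.13 rad/s and ζ = 5.683/(2·11.13) = 0.2552.
%OS = 100·exp(−πζ/√(1−ζ²)) = 43.6%.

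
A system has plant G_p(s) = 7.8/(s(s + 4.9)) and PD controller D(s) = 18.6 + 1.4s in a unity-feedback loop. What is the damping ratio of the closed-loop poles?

Forward path: (18.6 + 1.4s)·7.8/(s(s+4.9)). The closed-loop characteristic equation is s² + (4.9 + 7.8·1.4)s + 7.8·18.6 = 0.
That is s² + 15.82s + 145.1 = 0, so ω_n = 12.04 rad/s and ζ = 15.82/(2·12.04) = 0.6567.

ζ = 0.657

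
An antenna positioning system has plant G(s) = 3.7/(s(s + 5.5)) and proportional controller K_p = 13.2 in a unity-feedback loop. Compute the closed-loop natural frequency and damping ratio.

ω_n = 6.99 rad/s, ζ = 0.394

With unity feedback the closed-loop characteristic equation is s² + 5.5s + 13.2·3.7 = s² + 5.5s + 48.84 = 0.
Matching s² + 2ζω_n s + ω_n²: ω_n = √48.84 = 6.989 rad/s and 2ζω_n = 5.5, so ζ = 5.5/(2·6.989) = 0.394.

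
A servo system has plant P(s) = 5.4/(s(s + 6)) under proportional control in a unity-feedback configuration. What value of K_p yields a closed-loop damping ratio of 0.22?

Closed-loop characteristic equation: s² + 6s + K_p·5.4 = 0.
So ω_n = √(5.4K_p) and 2ζω_n = 6, giving ζ = 6/(2√(5.4K_p)).
Setting ζ = 0.22: √(5.4K_p) = 6/(2·0.22) = 13.64, so K_p = 186/5.4 = 34.4.

K_p = 34.4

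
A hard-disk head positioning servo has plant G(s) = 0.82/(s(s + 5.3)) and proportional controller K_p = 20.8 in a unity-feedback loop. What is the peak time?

Closed-loop characteristic equation: s² + 5.3s + 17.06 = 0, so ω_n = 4.13 rad/s and ζ = 5.3/(2·4.13) = 0.6417.
Damped frequency ω_d = ω_n√(1−ζ²) = 3.168 rad/s, so peak time T_p = π/ω_d = 0.992 s.

T_p = 0.992 s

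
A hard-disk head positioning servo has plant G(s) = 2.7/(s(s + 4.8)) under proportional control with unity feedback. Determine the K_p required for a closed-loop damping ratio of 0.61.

K_p = 5.73

Closed-loop characteristic equation: s² + 4.8s + K_p·2.7 = 0.
So ω_n = √(2.7K_p) and 2ζω_n = 4.8, giving ζ = 4.8/(2√(2.7K_p)).
Setting ζ = 0.61: √(2.7K_p) = 4.8/(2·0.61) = 3.934, so K_p = 15.48/2.7 = 5.73.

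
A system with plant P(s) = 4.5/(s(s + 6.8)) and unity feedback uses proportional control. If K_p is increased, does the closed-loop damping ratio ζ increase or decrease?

decrease

ζ = 6.8/(2√(4.5K_p)); increasing K_p raises the denominator, so ζ falls.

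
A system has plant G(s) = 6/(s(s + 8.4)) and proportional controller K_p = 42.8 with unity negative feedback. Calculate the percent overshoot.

The closed-loop denominator s² + 8.4s + 256.8 gives ω_n = √256.8 = 16.02 and ζ = 8.4/(2ω_n) = 0.2621.
%OS = 100·exp(−πζ/√(1−ζ²)) = 100·exp(−π·0.2621/√0.9313) = 42.6%.

42.6%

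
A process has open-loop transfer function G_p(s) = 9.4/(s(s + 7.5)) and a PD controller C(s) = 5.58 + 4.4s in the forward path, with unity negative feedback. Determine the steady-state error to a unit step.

The open loop C(s)G_p(s) has a pole at the origin (type 1), so the static position error constant is infinite and e_ss = 1/(1+∞) = 0.

0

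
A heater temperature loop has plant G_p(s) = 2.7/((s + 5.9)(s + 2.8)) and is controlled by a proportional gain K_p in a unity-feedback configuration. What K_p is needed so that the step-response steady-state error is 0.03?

The loop is type 0, so e_ss(step) = 1/(1 + K_pos) with K_pos = K_p·G_p(0).
G_p(0) = 0.1634. Require 1/(1 + K_p·0.1634) = 0.03, so 1 + 0.1634·K_p = 33.33.
K_p = (33.33 − 1)/0.1634 = 198.

K_p = 198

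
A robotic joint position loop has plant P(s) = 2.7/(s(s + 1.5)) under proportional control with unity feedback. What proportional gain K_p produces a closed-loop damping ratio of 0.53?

K_p = 0.742

Closed-loop characteristic equation: s² + 1.5s + K_p·2.7 = 0.
So ω_n = √(2.7K_p) and 2ζω_n = 1.5, giving ζ = 1.5/(2√(2.7K_p)).
Setting ζ = 0.53: √(2.7K_p) = 1.5/(2·0.53) = 1.415, so K_p = 2.002/2.7 = 0.742.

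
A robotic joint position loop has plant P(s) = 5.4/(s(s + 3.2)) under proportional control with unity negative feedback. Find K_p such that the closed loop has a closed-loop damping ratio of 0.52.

K_p = 1.75

Closed-loop characteristic equation: s² + 3.2s + K_p·5.4 = 0.
So ω_n = √(5.4K_p) and 2ζω_n = 3.2, giving ζ = 3.2/(2√(5.4K_p)).
Setting ζ = 0.52: √(5.4K_p) = 3.2/(2·0.52) = 3.077, so K_p = 9.467/5.4 = 1.75.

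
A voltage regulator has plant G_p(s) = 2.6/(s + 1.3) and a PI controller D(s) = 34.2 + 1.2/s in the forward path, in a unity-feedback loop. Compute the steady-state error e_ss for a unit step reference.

0

The open loop D(s)G_p(s) has a pole at the origin (type 1), so the static position error constant is infinite and e_ss = 1/(1+∞) = 0.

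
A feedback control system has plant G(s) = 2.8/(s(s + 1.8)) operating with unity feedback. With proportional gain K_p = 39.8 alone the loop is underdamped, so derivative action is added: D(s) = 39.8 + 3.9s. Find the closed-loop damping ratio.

ζ = 0.602

Forward path: (39.8 + 3.9s)·2.8/(s(s+1.8)). The closed-loop characteristic equation is s² + (1.8 + 2.8·3.9)s + 2.8·39.8 = 0.
That is s² + 12.72s + 111.4 = 0, so ω_n = 10.56 rad/s and ζ = 12.72/(2·10.56) = 0.6025.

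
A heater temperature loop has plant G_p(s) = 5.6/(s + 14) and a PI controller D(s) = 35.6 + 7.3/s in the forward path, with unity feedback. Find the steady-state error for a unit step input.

The open loop D(s)G_p(s) has a pole at the origin (type 1), so the static position error constant is infinite and e_ss = 1/(1+∞) = 0.

0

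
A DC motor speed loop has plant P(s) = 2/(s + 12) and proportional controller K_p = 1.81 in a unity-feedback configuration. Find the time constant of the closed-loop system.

Closed-loop transfer function: T(s) = K_p·P(s)/(1 + K_p·P(s)) = 3.62/(s + 12 + 3.62) = 3.62/(s + 15.62).
Time constant τ = 1/15.62 = 0.064 s.

τ = 0.064 s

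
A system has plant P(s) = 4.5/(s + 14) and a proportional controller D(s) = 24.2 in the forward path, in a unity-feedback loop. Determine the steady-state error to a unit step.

The loop is type 0. Static position error constant K_pos = D(0)·P(0) = 24.2·0.3214 = 7.779.
Steady-state error to a unit step: e_ss = 1/(1+K_pos) = 1/8.779 = 0.114.

0.114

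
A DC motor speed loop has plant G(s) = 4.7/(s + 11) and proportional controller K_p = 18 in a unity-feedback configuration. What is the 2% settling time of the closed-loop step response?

Closed-loop transfer function: T(s) = K_p·G(s)/(1 + K_p·G(s)) = 84.6/(s + 11 + 84.6) = 84.6/(s + 95.6).
Time constant τ = 1/95.6 = 0.01046 s, so the 2% settling time is about 4τ = 0.0418 s.

T_s ≈ 0.0418 s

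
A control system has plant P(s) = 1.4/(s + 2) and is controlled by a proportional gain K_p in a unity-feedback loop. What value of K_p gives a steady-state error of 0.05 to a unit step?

The loop is type 0, so e_ss(step) = 1/(1 + K_pos) with K_pos = K_p·P(0).
P(0) = 0.7. Require 1/(1 + K_p·0.7) = 0.05, so 1 + 0.7·K_p = 20.
K_p = (20 − 1)/0.7 = 27.1.

K_p = 27.1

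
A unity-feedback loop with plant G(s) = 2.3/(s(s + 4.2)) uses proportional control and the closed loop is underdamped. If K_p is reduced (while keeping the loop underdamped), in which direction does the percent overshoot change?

decrease

ζ = 4.2/(2√(2.3K_p)) rises as K_p falls; higher damping means less overshoot.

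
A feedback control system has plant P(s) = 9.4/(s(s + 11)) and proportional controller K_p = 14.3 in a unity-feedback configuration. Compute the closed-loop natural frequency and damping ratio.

ω_n = 11.6 rad/s, ζ = 0.474

The closed-loop denominator is s(s+11) + 14.3·9.4 = s² + 11s + 134.4.
So ω_n² = 134.4 ⇒ ω_n = 11.59 rad/s, and ζ = 11/(2ω_n) = 0.474.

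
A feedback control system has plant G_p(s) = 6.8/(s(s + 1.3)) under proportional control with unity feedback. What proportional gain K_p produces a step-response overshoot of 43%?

From %OS = 100·exp(−πζ/√(1−ζ²)) = 43%, ζ = −ln(0.43)/√(π²+ln²(0.43)) = 0.2594.
Characteristic equation s² + 1.3s + 6.8K_p = 0 gives ζ = 1.3/(2√(6.8K_p)).
Setting ζ = 0.2594: √(6.8K_p) = 1.3/(2·0.2594) = 2.505, so K_p = 6.277/6.8 = 0.923.

K_p = 0.923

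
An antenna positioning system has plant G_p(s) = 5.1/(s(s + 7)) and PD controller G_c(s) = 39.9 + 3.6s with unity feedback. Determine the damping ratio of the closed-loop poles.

ζ = 0.889

Forward path: (39.9 + 3.6s)·5.1/(s(s+7)). The closed-loop characteristic equation is s² + (7 + 5.1·3.6)s + 5.1·39.9 = 0.
That is s² + 25.36s + 203.5 = 0, so ω_n = 14.26 rad/s and ζ = 25.36/(2·14.26) = 0.8889.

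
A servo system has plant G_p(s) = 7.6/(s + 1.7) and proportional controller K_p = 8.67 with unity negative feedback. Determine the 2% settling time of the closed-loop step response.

Closed-loop transfer function: T(s) = K_p·G_p(s)/(1 + K_p·G_p(s)) = 65.89/(s + 1.7 + 65.89) = 65.89/(s + 67.59).
Time constant τ = 1/67.59 = 0.01479 s, so the 2% settling time is about 4τ = 0.0592 s.

T_s ≈ 0.0592 s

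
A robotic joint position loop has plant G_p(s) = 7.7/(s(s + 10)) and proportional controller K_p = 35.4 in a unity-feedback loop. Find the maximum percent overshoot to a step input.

From 1 + K_pG_p(s) = 0: s² + 10s + 272.6 = 0 ⇒ ω_n = 16.51, ζ = 0.3028.
%OS = 100·exp(−πζ/√(1−ζ²)) = 100·exp(−π·0.3028/√0.9083) = 36.9%.

36.9%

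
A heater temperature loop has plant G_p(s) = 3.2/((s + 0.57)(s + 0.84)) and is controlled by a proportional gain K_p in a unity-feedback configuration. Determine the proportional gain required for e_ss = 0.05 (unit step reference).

For a type-0 loop with proportional control, e_ss = 1/(1 + K_p·G_p(0)).
G_p(0) = 6.683. Require 1/(1 + K_p·6.683) = 0.05, so 1 + 6.683·K_p = 20.
K_p = (20 − 1)/6.683 = 2.84.

K_p = 2.84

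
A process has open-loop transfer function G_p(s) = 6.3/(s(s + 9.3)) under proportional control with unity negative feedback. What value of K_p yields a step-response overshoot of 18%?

From %OS = 100·exp(−πζ/√(1−ζ²)) = 18%, ζ = −ln(0.18)/√(π²+ln²(0.18)) = 0.4791.
Characteristic equation s² + 9.3s + 6.3K_p = 0 gives ζ = 9.3/(2√(6.3K_p)).
Setting ζ = 0.4791: √(6.3K_p) = 9.3/(2·0.4791) = 9.705, so K_p = 94.2/6.3 = 15.

K_p = 15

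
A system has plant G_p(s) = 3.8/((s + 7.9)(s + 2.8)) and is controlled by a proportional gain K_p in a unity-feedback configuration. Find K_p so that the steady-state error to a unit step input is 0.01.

Steady-state error for a unit step on this type-0 loop is 1/(1 + K_p·G_p(0)).
G_p(0) = 0.1718. Require 1/(1 + K_p·0.1718) = 0.01, so 1 + 0.1718·K_p = 100.
K_p = (100 − 1)/0.1718 = 576.

K_p = 576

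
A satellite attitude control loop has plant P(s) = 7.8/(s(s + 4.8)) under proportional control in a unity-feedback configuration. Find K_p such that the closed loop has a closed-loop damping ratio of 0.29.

Closed-loop characteristic equation: s² + 4.8s + K_p·7.8 = 0.
So ω_n = √(7.8K_p) and 2ζω_n = 4.8, giving ζ = 4.8/(2√(7.8K_p)).
Setting ζ = 0.29: √(7.8K_p) = 4.8/(2·0.29) = 8.276, so K_p = 68.49/7.8 = 8.78.

K_p = 8.78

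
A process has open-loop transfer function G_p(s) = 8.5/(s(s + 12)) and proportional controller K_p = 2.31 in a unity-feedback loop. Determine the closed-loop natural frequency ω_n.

ω_n = 4.43 rad/s

With unity feedback the closed-loop characteristic equation is s² + 12s + 2.31·8.5 = s² + 12s + 19.64 = 0.
So ω_n² = 19.64 ⇒ ω_n = 4.431 rad/s, and ζ = 12/(2ω_n) = 1.35.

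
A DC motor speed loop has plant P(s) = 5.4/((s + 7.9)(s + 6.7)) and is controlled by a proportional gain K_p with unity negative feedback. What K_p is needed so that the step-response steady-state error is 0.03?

K_p = 317

Steady-state error for a unit step on this type-0 loop is 1/(1 + K_p·P(0)).
P(0) = 0.102. Require 1/(1 + K_p·0.102) = 0.03, so 1 + 0.102·K_p = 33.33.
K_p = (33.33 − 1)/0.102 = 317.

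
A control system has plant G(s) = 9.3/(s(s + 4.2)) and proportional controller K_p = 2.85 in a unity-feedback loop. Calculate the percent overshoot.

Closed-loop characteristic equation: s² + 4.2s + 26.51 = 0, so ω_n = 5.148 rad/s and ζ = 4.2/(2·5.148) = 0.4079.
%OS = 100·exp(−πζ/√(1−ζ²)) = 100·exp(−π·0.4079/√0.8336) = 24.6%.

24.6%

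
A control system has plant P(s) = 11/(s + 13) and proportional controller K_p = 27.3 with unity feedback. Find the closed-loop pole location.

s = -313.3

Closed-loop transfer function: T(s) = K_p·P(s)/(1 + K_p·P(s)) = 300.3/(s + 13 + 300.3) = 300.3/(s + 313.3).
The closed-loop pole is at s = −313.3.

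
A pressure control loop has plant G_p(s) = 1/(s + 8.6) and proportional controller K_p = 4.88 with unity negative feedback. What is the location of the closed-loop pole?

s = -13.48

Closed-loop transfer function: T(s) = K_p·G_p(s)/(1 + K_p·G_p(s)) = 4.88/(s + 8.6 + 4.88) = 4.88/(s + 13.48).
The closed-loop pole is at s = −13.48.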